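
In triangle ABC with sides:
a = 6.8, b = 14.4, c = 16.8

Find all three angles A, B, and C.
Law of cosines for each angle (a² = 46.24, b² = 207.36, c² = 282.24):
cos(A) = (b² + c² − a²)/(2bc) = (207.36 + 282.24 − 46.24)/(2·14.4·16.8) = 443.36/483.84 ≈ 0.916336  ⇒  A ≈ 23.6038°
cos(B) = (a² + c² − b²)/(2ac) = (46.24 + 282.24 − 207.36)/(2·6.8·16.8) = 121.12/228.48 ≈ 0.530112  ⇒  B ≈ 57.987°
cos(C) = (a² + b² − c²)/(2ab) = (46.24 + 207.36 − 282.24)/(2·6.8·14.4) = -28.64/195.84 ≈ -0.146242  ⇒  C ≈ 98.4092°
Check: A + B + C ≈ 180°

A = 23.6°, B = 57.99°, C = 98.41°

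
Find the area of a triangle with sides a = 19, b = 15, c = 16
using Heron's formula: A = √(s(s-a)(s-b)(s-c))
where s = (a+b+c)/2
s = (19 + 15 + 16)/2 = 50/2 = 25
s − a = 6, s − b = 10, s − c = 9
s(s−a)(s−b)(s−c) = 25·6·10·9 = 13500
Area = √13500 ≈ 116.19

s = 25.0, Area = 116.2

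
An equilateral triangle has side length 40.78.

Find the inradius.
r = Area/s with s the semi-perimeter.
Area = (√3/4)·40.78² = (√3/4)·1663.0084 ≈ 0.433013·1663.0084 ≈ 720.104
s = 3·40.78/2 = 61.17
r ≈ 720.104/61.17 ≈ 11.7722
(Equivalently r = side/(2√3) = 40.78/3.4641 ≈ 11.7722.)

r = 11.77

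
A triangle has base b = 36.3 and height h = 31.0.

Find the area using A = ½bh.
A = ½·b·h = ½·36.3·31.0 = ½·1125.3 = 562.65

Area = 562.65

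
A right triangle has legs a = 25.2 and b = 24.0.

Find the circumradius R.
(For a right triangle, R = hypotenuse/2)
Hypotenuse c = √(a² + b²) = √(635.04 + 576) = √1211.04 ≈ 34.8
R = c/2 ≈ 34.8/2 ≈ 17.4

R = 17.4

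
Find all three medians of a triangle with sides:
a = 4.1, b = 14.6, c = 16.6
Median formula: m_a = ½√(2b² + 2c² − a²) (and cyclically). a² = 16.81, b² = 213.16, c² = 275.56.
m_a = ½√(2·213.16 + 2·275.56 − 16.81) = ½√960.63 ≈ ½·30.994 ≈ 15.497
m_b = ½√(2·16.81 + 2·275.56 − 213.16) = ½√371.58 ≈ ½·19.2764 ≈ 9.63821
m_c = ½√(2·16.81 + 2·213.16 − 275.56) = ½√184.38 ≈ ½·13.5787 ≈ 6.78933

m_a = 15.5, m_b = 9.638, m_c = 6.789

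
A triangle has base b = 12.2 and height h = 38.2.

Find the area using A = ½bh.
A = ½·b·h = ½·12.2·38.2 = ½·466.04 = 233.02

Area = 233.02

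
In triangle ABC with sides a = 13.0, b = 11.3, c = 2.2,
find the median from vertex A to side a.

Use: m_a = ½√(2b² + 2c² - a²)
m_a = ½√(2·11.3² + 2·2.2² − 13.0²) = ½√(2·127.69 + 2·4.84 − 169) = ½√(255.38 + 9.68 − 169) = ½√96.06
√96.06 ≈ 9.80102, so m_a ≈ 4.90051

m_a = 4.901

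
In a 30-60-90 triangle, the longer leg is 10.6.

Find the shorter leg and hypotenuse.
In a 30-60-90 triangle the sides are in ratio 1 : √3 : 2, so short leg = long leg/√3 and hypotenuse = 2·(short leg).
Short leg = 10.6/√3 ≈ 10.6/1.73205 ≈ 6.11991
Hypotenuse = 2·6.11991 ≈ 12.2398

Short leg = 6.12, Hypotenuse = 12.24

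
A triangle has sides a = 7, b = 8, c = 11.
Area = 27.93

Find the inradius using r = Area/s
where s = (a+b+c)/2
s = (7 + 8 + 11)/2 = 26/2 = 13
r = Area/s = 27.93/13 ≈ 2.14846

r = 2.148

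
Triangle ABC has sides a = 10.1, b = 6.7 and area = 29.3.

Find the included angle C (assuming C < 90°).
Area = ½·a·b·sin(C)  ⇒  sin(C) = 2·Area/(a·b) = 2·29.3/(10.1·6.7) = 58.6/67.67 ≈ 0.865967
C = arcsin(0.865967) ≈ 59.9933° (taking the acute solution since C < 90°)

C = 59.99°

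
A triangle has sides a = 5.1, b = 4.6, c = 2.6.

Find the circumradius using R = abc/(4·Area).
First find the area with Heron's formula.
s = (5.1 + 4.6 + 2.6)/2 = 6.15
Area = √(s(s−a)(s−b)(s−c)) = √(6.15·1.05·1.55·3.55) ≈ √35.5324 ≈ 5.96091
abc = 5.1·4.6·2.6 = 60.996
R = abc/(4·Area) ≈ 60.996/(4·5.96091) = 60.996/23.8436 ≈ 2.55817

R = 2.558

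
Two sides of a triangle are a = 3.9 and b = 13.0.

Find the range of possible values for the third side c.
Triangle inequality: |a − b| < c < a + b
|a − b| = |3.9 − 13.0| = 9.1
a + b = 3.9 + 13.0 = 16.9

9.1 < c < 16.9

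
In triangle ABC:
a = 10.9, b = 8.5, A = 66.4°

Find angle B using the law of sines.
a/sin(A) = b/sin(B)  ⇒  sin(B) = b·sin(A)/a = 8.5·sin(66.4°)/10.9
sin(66.4°) ≈ 0.916363
sin(B) ≈ 8.5·0.916363/10.9 ≈ 7.78908/10.9 ≈ 0.714595
B = arcsin(0.714595) ≈ 45.61°
(Since b ≤ a we need B ≤ A, so the obtuse alternative 180° − 45.61° ≈ 134.39° is rejected.)

B = 45.61°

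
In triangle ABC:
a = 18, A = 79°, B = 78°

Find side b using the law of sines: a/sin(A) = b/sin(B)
a/sin(A) = b/sin(B)  ⇒  b = a·sin(B)/sin(A) = 18·sin(78°)/sin(79°)
sin(78°) ≈ 0.978148, sin(79°) ≈ 0.981627
b ≈ 18·0.978148/0.981627 ≈ 17.6067/0.981627 ≈ 17.9362

b = 17.94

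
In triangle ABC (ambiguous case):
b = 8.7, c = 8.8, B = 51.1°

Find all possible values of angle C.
b/sin(B) = c/sin(C)  ⇒  sin(C) = c·sin(B)/b = 8.8·sin(51.1°)/8.7
sin(51.1°) ≈ 0.778243
sin(C) ≈ 8.8·0.778243/8.7 ≈ 6.84854/8.7 ≈ 0.787188
Candidate 1: C₁ = arcsin(0.787188) ≈ 51.9235°  →  A = 180° − 51.1° − 51.9235° ≈ 76.9765° > 0, valid
Candidate 2: C₂ = 180° − C₁ ≈ 128.076°  →  A = 180° − 51.1° − 128.076° ≈ 0.823541° > 0, valid

C = 51.92° or C = 128.1° (two solutions)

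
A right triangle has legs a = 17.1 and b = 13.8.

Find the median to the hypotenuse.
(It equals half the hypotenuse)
Hypotenuse c = √(a² + b²) = √(292.41 + 190.44) = √482.85 ≈ 21.9738
Median to hypotenuse = c/2 ≈ 21.9738/2 ≈ 10.9869

Median = 10.99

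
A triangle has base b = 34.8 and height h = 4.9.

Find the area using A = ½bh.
A = ½·b·h = ½·34.8·4.9 = ½·170.52 = 85.26

Area = 85.26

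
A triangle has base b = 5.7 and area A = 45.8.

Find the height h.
A = ½·b·h  ⇒  h = 2A/b = 2·45.8/5.7 = 91.6/5.7 ≈ 16.0702

h = 16.07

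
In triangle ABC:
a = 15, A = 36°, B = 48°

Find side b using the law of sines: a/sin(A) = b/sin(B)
a/sin(A) = b/sin(B)  ⇒  b = a·sin(B)/sin(A) = 15·sin(48°)/sin(36°)
sin(48°) ≈ 0.743145, sin(36°) ≈ 0.587785
b ≈ 15·0.743145/0.587785 ≈ 11.1472/0.587785 ≈ 18.9647

b = 18.96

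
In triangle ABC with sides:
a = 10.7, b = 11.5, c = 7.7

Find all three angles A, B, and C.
Law of cosines for each angle (a² = 114.49, b² = 132.25, c² = 59.29):
cos(A) = (b² + c² − a²)/(2bc) = (132.25 + 59.29 − 114.49)/(2·11.5·7.7) = 77.05/177.1 ≈ 0.435065  ⇒  A ≈ 64.2106°
cos(B) = (a² + c² − b²)/(2ac) = (114.49 + 59.29 − 132.25)/(2·10.7·7.7) = 41.53/164.78 ≈ 0.252033  ⇒  B ≈ 75.4022°
cos(C) = (a² + b² − c²)/(2ab) = (114.49 + 132.25 − 59.29)/(2·10.7·11.5) = 187.45/246.1 ≈ 0.761682  ⇒  C ≈ 40.3873°
Check: A + B + C ≈ 180°

A = 64.21°, B = 75.4°, C = 40.39°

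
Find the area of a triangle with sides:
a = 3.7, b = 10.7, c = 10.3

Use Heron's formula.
s = (3.7 + 10.7 + 10.3)/2 = 24.7/2 = 12.35
s − a = 8.65, s − b = 1.65, s − c = 2.05
s(s−a)(s−b)(s−c) = 12.35·8.65·1.65·2.05 ≈ 361.344
Area = √361.344 ≈ 19.0091

Area = 19.01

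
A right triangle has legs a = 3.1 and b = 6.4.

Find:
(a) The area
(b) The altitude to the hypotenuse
(a) The legs are perpendicular, so Area = ½·a·b = ½·3.1·6.4 = ½·19.84 = 9.92
(b) Hypotenuse c = √(a² + b²) = √(9.61 + 40.96) = √50.57 ≈ 7.11126
    Area = ½·c·h_c  ⇒  h_c = 2·Area/c = 19.84/7.11126 ≈ 2.78994

Area = 9.92, h_c = 2.79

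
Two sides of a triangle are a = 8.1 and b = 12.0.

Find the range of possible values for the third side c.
Triangle inequality: |a − b| < c < a + b
|a − b| = |8.1 − 12.0| = 3.9
a + b = 8.1 + 12.0 = 20.1

3.9 < c < 20.1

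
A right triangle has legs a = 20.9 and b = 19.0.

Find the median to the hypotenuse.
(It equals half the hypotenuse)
Hypotenuse c = √(a² + b²) = √(436.81 + 361) = √797.81 ≈ 28.2455
Median to hypotenuse = c/2 ≈ 28.2455/2 ≈ 14.1228

Median = 14.12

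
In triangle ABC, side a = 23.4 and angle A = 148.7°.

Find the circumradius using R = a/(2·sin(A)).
R = a/(2·sin(A)) = 23.4/(2·sin(148.7°))
sin(148.7°) ≈ 0.519519
R ≈ 23.4/(2·0.519519) = 23.4/1.03904 ≈ 22.5208

R = 22.52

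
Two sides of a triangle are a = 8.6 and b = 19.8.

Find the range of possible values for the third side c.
Triangle inequality: |a − b| < c < a + b
|a − b| = |8.6 − 19.8| = 11.2
a + b = 8.6 + 19.8 = 28.4

11.2 < c < 28.4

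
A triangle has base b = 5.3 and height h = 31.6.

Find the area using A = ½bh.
A = ½·b·h = ½·5.3·31.6 = ½·167.48 = 83.74

Area = 83.74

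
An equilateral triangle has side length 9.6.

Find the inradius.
r = Area/s with s the semi-perimeter.
Area = (√3/4)·9.6² = (√3/4)·92.16 ≈ 0.433013·92.16 ≈ 39.9065
s = 3·9.6/2 = 14.4
r ≈ 39.9065/14.4 ≈ 2.77128
(Equivalently r = side/(2√3) = 9.6/3.4641 ≈ 2.77128.)

r = 2.771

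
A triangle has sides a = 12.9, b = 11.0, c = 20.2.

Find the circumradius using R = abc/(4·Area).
First find the area with Heron's formula.
s = (12.9 + 11.0 + 20.2)/2 = 22.05
Area = √(s(s−a)(s−b)(s−c)) = √(22.05·9.15·11.05·1.85) ≈ √4124.43 ≈ 64.2217
abc = 12.9·11.0·20.2 = 2866.38
R = abc/(4·Area) ≈ 2866.38/(4·64.2217) = 2866.38/256.887 ≈ 11.1581

R = 11.16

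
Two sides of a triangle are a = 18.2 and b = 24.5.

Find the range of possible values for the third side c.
Triangle inequality: |a − b| < c < a + b
|a − b| = |18.2 − 24.5| = 6.3
a + b = 18.2 + 24.5 = 42.7

6.3 < c < 42.7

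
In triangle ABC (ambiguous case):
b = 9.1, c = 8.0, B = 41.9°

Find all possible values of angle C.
b/sin(B) = c/sin(C)  ⇒  sin(C) = c·sin(B)/b = 8.0·sin(41.9°)/9.1
sin(41.9°) ≈ 0.667833
sin(C) ≈ 8.0·0.667833/9.1 ≈ 5.34266/9.1 ≈ 0.587106
Candidate 1: C₁ = arcsin(0.587106) ≈ 35.9519°  →  A = 180° − 41.9° − 35.9519° ≈ 102.148° > 0, valid
Candidate 2: C₂ = 180° − C₁ ≈ 144.048°  →  A = 180° − 41.9° − 144.048° ≈ -5.9481° ≤ 0, not a valid triangle

C = 35.95° (one solution)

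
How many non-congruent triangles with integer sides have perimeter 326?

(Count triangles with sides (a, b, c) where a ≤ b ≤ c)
Let a ≤ b ≤ c with a + b + c = 326. The only binding inequality is a + b > c, i.e. 326 − c > c, so c < 326/2; and c ≥ 326/3 since c is the largest side.
So 109 ≤ c ≤ 162. For each c, b runs from ⌈(326 − c)/2⌉ up to c (then a = 326 − b − c satisfies 1 ≤ a ≤ b automatically), giving c − ⌈(326 − c)/2⌉ + 1 choices.
Summing over c: 1 + 3 + 4 + 6 + … + 79 + 81  (54 terms, c = 109, …, 162) = 2214
Check (closed form: nearest integer to p²/48 for even p, (p+3)²/48 for odd p): 326²/48 = 106276/48 ≈ 2214.08 → 2214

2214 triangles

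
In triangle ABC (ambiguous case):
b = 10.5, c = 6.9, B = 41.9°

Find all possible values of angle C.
b/sin(B) = c/sin(C)  ⇒  sin(C) = c·sin(B)/b = 6.9·sin(41.9°)/10.5
sin(41.9°) ≈ 0.667833
sin(C) ≈ 6.9·0.667833/10.5 ≈ 4.60804/10.5 ≈ 0.438861
Candidate 1: C₁ = arcsin(0.438861) ≈ 26.0313°  →  A = 180° − 41.9° − 26.0313° ≈ 112.069° > 0, valid
Candidate 2: C₂ = 180° − C₁ ≈ 153.969°  →  A = 180° − 41.9° − 153.969° ≈ -15.8687° ≤ 0, not a valid triangle

C = 26.03° (one solution)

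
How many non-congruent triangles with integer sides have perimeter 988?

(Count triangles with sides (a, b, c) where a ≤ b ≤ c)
Let a ≤ b ≤ c with a + b + c = 988. The only binding inequality is a + b > c, i.e. 988 − c > c, so c < 988/2; and c ≥ 988/3 since c is the largest side.
So 330 ≤ c ≤ 493. For each c, b runs from ⌈(988 − c)/2⌉ up to c (then a = 988 − b − c satisfies 1 ≤ a ≤ b automatically), giving c − ⌈(988 − c)/2⌉ + 1 choices.
Summing over c: 2 + 3 + 5 + 6 + … + 245 + 246  (164 terms, c = 330, …, 493) = 20336
Check (closed form: nearest integer to p²/48 for even p, (p+3)²/48 for odd p): 988²/48 = 976144/48 ≈ 20336.33 → 20336

20336 triangles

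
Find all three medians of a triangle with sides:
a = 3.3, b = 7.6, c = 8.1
Median formula: m_a = ½√(2b² + 2c² − a²) (and cyclically). a² = 10.89, b² = 57.76, c² = 65.61.
m_a = ½√(2·57.76 + 2·65.61 − 10.89) = ½√235.85 ≈ ½·15.3574 ≈ 7.6787
m_b = ½√(2·10.89 + 2·65.61 − 57.76) = ½√95.24 ≈ ½·9.7591 ≈ 4.87955
m_c = ½√(2·10.89 + 2·57.76 − 65.61) = ½√71.69 ≈ ½·8.46699 ≈ 4.2335

m_a = 7.679, m_b = 4.88, m_c = 4.233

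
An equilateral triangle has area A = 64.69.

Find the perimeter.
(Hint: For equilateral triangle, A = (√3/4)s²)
A = (√3/4)s²  ⇒  s² = 4A/√3 = 4·64.69/√3 = 258.76/1.73205 ≈ 149.395
s ≈ √149.395 ≈ 12.2227
Perimeter = 3s ≈ 3·12.2227 ≈ 36.6682

Perimeter = 36.67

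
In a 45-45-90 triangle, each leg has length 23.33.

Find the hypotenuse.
In a 45-45-90 triangle the sides are in ratio 1 : 1 : √2, so hypotenuse = leg·√2.
Hypotenuse = 23.33·√2 ≈ 23.33·1.41421 ≈ 32.9936

Hypotenuse = 23.33√2 = 32.99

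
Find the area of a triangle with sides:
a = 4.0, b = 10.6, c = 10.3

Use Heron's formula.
s = (4.0 + 10.6 + 10.3)/2 = 24.9/2 = 12.45
s − a = 8.45, s − b = 1.85, s − c = 2.15
s(s−a)(s−b)(s−c) = 12.45·8.45·1.85·2.15 ≈ 418.443
Area = √418.443 ≈ 20.4559

Area = 20.46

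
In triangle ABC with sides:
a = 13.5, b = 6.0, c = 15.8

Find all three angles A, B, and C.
Law of cosines for each angle (a² = 182.25, b² = 36, c² = 249.64):
cos(A) = (b² + c² − a²)/(2bc) = (36 + 249.64 − 182.25)/(2·6.0·15.8) = 103.39/189.6 ≈ 0.545306  ⇒  A ≈ 56.9544°
cos(B) = (a² + c² − b²)/(2ac) = (182.25 + 249.64 − 36)/(2·13.5·15.8) = 395.89/426.6 ≈ 0.928012  ⇒  B ≈ 21.873°
cos(C) = (a² + b² − c²)/(2ab) = (182.25 + 36 − 249.64)/(2·13.5·6.0) = -31.39/162 ≈ -0.193765  ⇒  C ≈ 101.173°
Check: A + B + C ≈ 180°

A = 56.95°, B = 21.87°, C = 101.2°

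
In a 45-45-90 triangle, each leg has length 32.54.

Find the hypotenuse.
In a 45-45-90 triangle the sides are in ratio 1 : 1 : √2, so hypotenuse = leg·√2.
Hypotenuse = 32.54·√2 ≈ 32.54·1.41421 ≈ 46.0185

Hypotenuse = 32.54√2 = 46.02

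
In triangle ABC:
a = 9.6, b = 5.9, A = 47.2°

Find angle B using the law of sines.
a/sin(A) = b/sin(B)  ⇒  sin(B) = b·sin(A)/a = 5.9·sin(47.2°)/9.6
sin(47.2°) ≈ 0.73373
sin(B) ≈ 5.9·0.73373/9.6 ≈ 4.32901/9.6 ≈ 0.450938
B = arcsin(0.450938) ≈ 26.8039°
(Since b ≤ a we need B ≤ A, so the obtuse alternative 180° − 26.8039° ≈ 153.196° is rejected.)

B = 26.8°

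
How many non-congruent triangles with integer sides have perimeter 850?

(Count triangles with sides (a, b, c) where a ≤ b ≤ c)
Let a ≤ b ≤ c with a + b + c = 850. The only binding inequality is a + b > c, i.e. 850 − c > c, so c < 850/2; and c ≥ 850/3 since c is the largest side.
So 284 ≤ c ≤ 424. For each c, b runs from ⌈(850 − c)/2⌉ up to c (then a = 850 − b − c satisfies 1 ≤ a ≤ b automatically), giving c − ⌈(850 − c)/2⌉ + 1 choices.
Summing over c: 2 + 3 + 5 + 6 + … + 210 + 212  (141 terms, c = 284, …, 424) = 15052
Check (closed form: nearest integer to p²/48 for even p, (p+3)²/48 for odd p): 850²/48 = 722500/48 ≈ 15052.08 → 15052

15052 triangles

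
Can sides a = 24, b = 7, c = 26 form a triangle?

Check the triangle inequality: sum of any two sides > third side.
a + b vs c: 24 + 7 = 31 > 26  ✓
a + c vs b: 24 + 26 = 50 > 7  ✓
b + c vs a: 7 + 26 = 33 > 24  ✓

Yes, triangle inequality satisfied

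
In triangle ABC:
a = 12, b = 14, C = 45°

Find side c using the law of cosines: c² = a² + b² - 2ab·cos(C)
c² = 12² + 14² − 2·12·14·cos(45°)
cos(45°) ≈ 0.707107
c² ≈ 144 + 196 − 336·(0.707107) ≈ 340 − 237.588 ≈ 102.412
c ≈ √102.412 ≈ 10.1199

c = 10.12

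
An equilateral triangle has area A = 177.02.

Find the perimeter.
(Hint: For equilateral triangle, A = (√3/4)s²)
A = (√3/4)s²  ⇒  s² = 4A/√3 = 4·177.02/√3 = 708.08/1.73205 ≈ 408.81
s ≈ √408.81 ≈ 20.2191
Perimeter = 3s ≈ 3·20.2191 ≈ 60.6572

Perimeter = 60.66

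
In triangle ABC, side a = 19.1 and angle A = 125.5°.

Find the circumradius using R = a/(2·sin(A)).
R = a/(2·sin(A)) = 19.1/(2·sin(125.5°))
sin(125.5°) ≈ 0.814116
R ≈ 19.1/(2·0.814116) = 19.1/1.62823 ≈ 11.7305

R = 11.73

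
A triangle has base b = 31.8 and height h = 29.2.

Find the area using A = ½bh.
A = ½·b·h = ½·31.8·29.2 = ½·928.56 = 464.28

Area = 464.28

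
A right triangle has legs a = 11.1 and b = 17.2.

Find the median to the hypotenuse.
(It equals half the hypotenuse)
Hypotenuse c = √(a² + b²) = √(123.21 + 295.84) = √419.05 ≈ 20.4707
Median to hypotenuse = c/2 ≈ 20.4707/2 ≈ 10.2354

Median = 10.24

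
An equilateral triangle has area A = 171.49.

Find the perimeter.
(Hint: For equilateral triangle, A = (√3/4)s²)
A = (√3/4)s²  ⇒  s² = 4A/√3 = 4·171.49/√3 = 685.96/1.73205 ≈ 396.039
s ≈ √396.039 ≈ 19.9007
Perimeter = 3s ≈ 3·19.9007 ≈ 59.7022

Perimeter = 59.7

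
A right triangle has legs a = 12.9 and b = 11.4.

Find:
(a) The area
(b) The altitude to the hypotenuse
(a) The legs are perpendicular, so Area = ½·a·b = ½·12.9·11.4 = ½·147.06 = 73.53
(b) Hypotenuse c = √(a² + b²) = √(166.41 + 129.96) = √296.37 ≈ 17.2154
    Area = ½·c·h_c  ⇒  h_c = 2·Area/c = 147.06/17.2154 ≈ 8.54235

Area = 73.53, h_c = 8.542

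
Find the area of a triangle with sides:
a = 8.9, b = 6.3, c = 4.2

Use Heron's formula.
s = (8.9 + 6.3 + 4.2)/2 = 19.4/2 = 9.7
s − a = 0.8, s − b = 3.4, s − c = 5.5
s(s−a)(s−b)(s−c) = 9.7·0.8·3.4·5.5 ≈ 145.112
Area = √145.112 ≈ 12.0462

Area = 12.05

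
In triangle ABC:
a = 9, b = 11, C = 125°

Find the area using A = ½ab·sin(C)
A = ½·a·b·sin(C) = ½·9·11·sin(125°)
sin(125°) ≈ 0.819152
A ≈ ½·99·0.819152 = 49.5·0.819152 ≈ 40.548

Area = 40.55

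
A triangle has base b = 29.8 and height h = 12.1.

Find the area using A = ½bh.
A = ½·b·h = ½·29.8·12.1 = ½·360.58 = 180.29

Area = 180.29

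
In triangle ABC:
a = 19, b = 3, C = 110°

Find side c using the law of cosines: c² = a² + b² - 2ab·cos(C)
c² = 19² + 3² − 2·19·3·cos(110°)
cos(110°) ≈ -0.34202
c² ≈ 361 + 9 − 114·(-0.34202) ≈ 370 + 38.9903 ≈ 408.99
c ≈ √408.99 ≈ 20.2235

c = 20.22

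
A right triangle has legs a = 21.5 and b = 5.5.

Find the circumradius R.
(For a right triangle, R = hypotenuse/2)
Hypotenuse c = √(a² + b²) = √(462.25 + 30.25) = √492.5 ≈ 22.1923
R = c/2 ≈ 22.1923/2 ≈ 11.0962

R = 11.1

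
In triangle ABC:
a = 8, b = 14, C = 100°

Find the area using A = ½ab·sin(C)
A = ½·a·b·sin(C) = ½·8·14·sin(100°)
sin(100°) ≈ 0.984808
A ≈ ½·112·0.984808 = 56·0.984808 ≈ 55.1492

Area = 55.15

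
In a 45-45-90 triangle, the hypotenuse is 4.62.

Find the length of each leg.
In a 45-45-90 triangle hypotenuse = leg·√2, so leg = hypotenuse/√2.
Leg = 4.62/√2 ≈ 4.62/1.41421 ≈ 3.26683

Each leg = 3.267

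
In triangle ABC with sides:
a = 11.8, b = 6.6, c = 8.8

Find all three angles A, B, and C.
Law of cosines for each angle (a² = 139.24, b² = 43.56, c² = 77.44):
cos(A) = (b² + c² − a²)/(2bc) = (43.56 + 77.44 − 139.24)/(2·6.6·8.8) = -18.24/116.16 ≈ -0.157025  ⇒  A ≈ 99.0342°
cos(B) = (a² + c² − b²)/(2ac) = (139.24 + 77.44 − 43.56)/(2·11.8·8.8) = 173.12/207.68 ≈ 0.83359  ⇒  B ≈ 33.5307°
cos(C) = (a² + b² − c²)/(2ab) = (139.24 + 43.56 − 77.44)/(2·11.8·6.6) = 105.36/155.76 ≈ 0.676425  ⇒  C ≈ 47.4351°
Check: A + B + C ≈ 180°

A = 99.03°, B = 33.53°, C = 47.44°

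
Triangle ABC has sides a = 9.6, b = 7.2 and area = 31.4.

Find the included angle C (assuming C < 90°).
Area = ½·a·b·sin(C)  ⇒  sin(C) = 2·Area/(a·b) = 2·31.4/(9.6·7.2) = 62.8/69.12 ≈ 0.908565
C = arcsin(0.908565) ≈ 65.3078° (taking the acute solution since C < 90°)

C = 65.31°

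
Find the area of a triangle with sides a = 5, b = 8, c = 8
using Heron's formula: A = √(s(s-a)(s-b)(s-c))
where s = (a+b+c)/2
s = (5 + 8 + 8)/2 = 21/2 = 10.5
s − a = 5.5, s − b = 2.5, s − c = 2.5
s(s−a)(s−b)(s−c) = 10.5·5.5·2.5·2.5 = 360.9375
Area = √360.9375 ≈ 18.9984

s = 10.5, Area = 19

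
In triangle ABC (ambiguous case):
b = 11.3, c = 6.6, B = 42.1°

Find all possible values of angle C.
b/sin(B) = c/sin(C)  ⇒  sin(C) = c·sin(B)/b = 6.6·sin(42.1°)/11.3
sin(42.1°) ≈ 0.670427
sin(C) ≈ 6.6·0.670427/11.3 ≈ 4.42482/11.3 ≈ 0.391577
Candidate 1: C₁ = arcsin(0.391577) ≈ 23.0526°  →  A = 180° − 42.1° − 23.0526° ≈ 114.847° > 0, valid
Candidate 2: C₂ = 180° − C₁ ≈ 156.947°  →  A = 180° − 42.1° − 156.947° ≈ -19.0474° ≤ 0, not a valid triangle

C = 23.05° (one solution)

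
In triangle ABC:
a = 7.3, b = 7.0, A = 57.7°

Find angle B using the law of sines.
a/sin(A) = b/sin(B)  ⇒  sin(B) = b·sin(A)/a = 7.0·sin(57.7°)/7.3
sin(57.7°) ≈ 0.845262
sin(B) ≈ 7.0·0.845262/7.3 ≈ 5.91683/7.3 ≈ 0.810525
B = arcsin(0.810525) ≈ 54.1473°
(Since b ≤ a we need B ≤ A, so the obtuse alternative 180° − 54.1473° ≈ 125.853° is rejected.)

B = 54.15°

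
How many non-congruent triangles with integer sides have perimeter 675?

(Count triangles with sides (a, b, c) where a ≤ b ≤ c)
Let a ≤ b ≤ c with a + b + c = 675. The only binding inequality is a + b > c, i.e. 675 − c > c, so c < 675/2; and c ≥ 675/3 since c is the largest side.
So 225 ≤ c ≤ 337. For each c, b runs from ⌈(675 − c)/2⌉ up to c (then a = 675 − b − c satisfies 1 ≤ a ≤ b automatically), giving c − ⌈(675 − c)/2⌉ + 1 choices.
Summing over c: 1 + 2 + 4 + 5 + … + 167 + 169  (113 terms, c = 225, …, 337) = 9577
Check (closed form: nearest integer to p²/48 for even p, (p+3)²/48 for odd p): (675+3)²/48 = 678²/48 = 459684/48 ≈ 9576.75 → 9577

9577 triangles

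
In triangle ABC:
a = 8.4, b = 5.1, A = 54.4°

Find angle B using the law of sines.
a/sin(A) = b/sin(B)  ⇒  sin(B) = b·sin(A)/a = 5.1·sin(54.4°)/8.4
sin(54.4°) ≈ 0.813101
sin(B) ≈ 5.1·0.813101/8.4 ≈ 4.14681/8.4 ≈ 0.493668
B = arcsin(0.493668) ≈ 29.582°
(Since b ≤ a we need B ≤ A, so the obtuse alternative 180° − 29.582° ≈ 150.418° is rejected.)

B = 29.58°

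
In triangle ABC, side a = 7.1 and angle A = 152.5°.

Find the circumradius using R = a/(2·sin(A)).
R = a/(2·sin(A)) = 7.1/(2·sin(152.5°))
sin(152.5°) ≈ 0.461749
R ≈ 7.1/(2·0.461749) = 7.1/0.923497 ≈ 7.68817

R = 7.688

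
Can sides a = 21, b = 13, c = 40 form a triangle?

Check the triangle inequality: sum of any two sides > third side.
a + b vs c: 21 + 13 = 34 ≤ 40  ✗
a + c vs b: 21 + 40 = 61 > 13  ✓
b + c vs a: 13 + 40 = 53 > 21  ✓

No: 21 + 13 = 34 is not > 40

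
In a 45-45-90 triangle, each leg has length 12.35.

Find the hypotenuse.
In a 45-45-90 triangle the sides are in ratio 1 : 1 : √2, so hypotenuse = leg·√2.
Hypotenuse = 12.35·√2 ≈ 12.35·1.41421 ≈ 17.4655

Hypotenuse = 12.35√2 = 17.47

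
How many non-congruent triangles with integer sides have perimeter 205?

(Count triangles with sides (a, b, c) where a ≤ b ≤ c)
Let a ≤ b ≤ c with a + b + c = 205. The only binding inequality is a + b > c, i.e. 205 − c > c, so c < 205/2; and c ≥ 205/3 since c is the largest side.
So 69 ≤ c ≤ 102. For each c, b runs from ⌈(205 − c)/2⌉ up to c (then a = 205 − b − c satisfies 1 ≤ a ≤ b automatically), giving c − ⌈(205 − c)/2⌉ + 1 choices.
Summing over c: 2 + 3 + 5 + 6 + … + 50 + 51  (34 terms, c = 69, …, 102) = 901
Check (closed form: nearest integer to p²/48 for even p, (p+3)²/48 for odd p): (205+3)²/48 = 208²/48 = 43264/48 ≈ 901.33 → 901

901 triangles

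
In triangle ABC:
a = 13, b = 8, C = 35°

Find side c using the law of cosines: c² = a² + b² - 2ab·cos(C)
c² = 13² + 8² − 2·13·8·cos(35°)
cos(35°) ≈ 0.819152
c² ≈ 169 + 64 − 208·(0.819152) ≈ 233 − 170.384 ≈ 62.6164
c ≈ √62.6164 ≈ 7.91305

c = 7.913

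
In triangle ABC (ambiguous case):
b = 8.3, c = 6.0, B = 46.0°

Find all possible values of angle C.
b/sin(B) = c/sin(C)  ⇒  sin(C) = c·sin(B)/b = 6.0·sin(46.0°)/8.3
sin(46.0°) ≈ 0.71934
sin(C) ≈ 6.0·0.71934/8.3 ≈ 4.31604/8.3 ≈ 0.520005
Candidate 1: C₁ = arcsin(0.520005) ≈ 31.3326°  →  A = 180° − 46.0° − 31.3326° ≈ 102.667° > 0, valid
Candidate 2: C₂ = 180° − C₁ ≈ 148.667°  →  A = 180° − 46.0° − 148.667° ≈ -14.6674° ≤ 0, not a valid triangle

C = 31.33° (one solution)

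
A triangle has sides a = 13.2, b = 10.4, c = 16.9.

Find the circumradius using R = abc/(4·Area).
First find the area with Heron's formula.
s = (13.2 + 10.4 + 16.9)/2 = 20.25
Area = √(s(s−a)(s−b)(s−c)) = √(20.25·7.05·9.85·3.35) ≈ √4710.81 ≈ 68.6353
abc = 13.2·10.4·16.9 = 2320.032
R = abc/(4·Area) ≈ 2320.032/(4·68.6353) = 2320.032/274.541 ≈ 8.45058

R = 8.451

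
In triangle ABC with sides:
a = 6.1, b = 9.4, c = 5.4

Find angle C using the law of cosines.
c² = a² + b² − 2ab·cos(C)  ⇒  cos(C) = (a² + b² − c²)/(2ab)
cos(C) = (6.1² + 9.4² − 5.4²)/(2·6.1·9.4) = (37.21 + 88.36 − 29.16)/114.68 = 96.41/114.68 ≈ 0.840687
C = arccos(0.840687) ≈ 32.7872°

C = 32.79°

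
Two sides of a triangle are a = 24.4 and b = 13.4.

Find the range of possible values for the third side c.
Triangle inequality: |a − b| < c < a + b
|a − b| = |24.4 − 13.4| = 11
a + b = 24.4 + 13.4 = 37.8

11 < c < 37.8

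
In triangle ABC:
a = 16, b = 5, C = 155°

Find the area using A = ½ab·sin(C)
A = ½·a·b·sin(C) = ½·16·5·sin(155°)
sin(155°) ≈ 0.422618
A ≈ ½·80·0.422618 = 40·0.422618 ≈ 16.9047

Area = 16.9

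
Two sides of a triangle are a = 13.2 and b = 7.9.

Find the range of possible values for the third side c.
Triangle inequality: |a − b| < c < a + b
|a − b| = |13.2 − 7.9| = 5.3
a + b = 13.2 + 7.9 = 21.1

5.3 < c < 21.1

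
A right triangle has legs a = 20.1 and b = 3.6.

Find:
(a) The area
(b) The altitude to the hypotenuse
(a) The legs are perpendicular, so Area = ½·a·b = ½·20.1·3.6 = ½·72.36 = 36.18
(b) Hypotenuse c = √(a² + b²) = √(404.01 + 12.96) = √416.97 ≈ 20.4198
    Area = ½·c·h_c  ⇒  h_c = 2·Area/c = 72.36/20.4198 ≈ 3.54361

Area = 36.18, h_c = 3.544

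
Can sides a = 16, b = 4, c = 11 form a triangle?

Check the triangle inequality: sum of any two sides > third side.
a + b vs c: 16 + 4 = 20 > 11  ✓
a + c vs b: 16 + 11 = 27 > 4  ✓
b + c vs a: 4 + 11 = 15 ≤ 16  ✗

No: 4 + 11 = 15 is not > 16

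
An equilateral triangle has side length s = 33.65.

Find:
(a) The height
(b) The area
(a) The height splits the triangle into two 30-60-90 halves: h = s·√3/2 = 33.65·1.73205/2 ≈ 58.2835/2 ≈ 29.1418
(b) Area = (√3/4)·s² = (√3/4)·33.65² = (√3/4)·1132.3225 ≈ 0.433013·1132.3225 ≈ 490.31

Height = 29.14, Area = 490.3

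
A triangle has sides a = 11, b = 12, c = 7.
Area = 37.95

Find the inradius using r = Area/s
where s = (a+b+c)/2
s = (11 + 12 + 7)/2 = 30/2 = 15
r = Area/s = 37.95/15 ≈ 2.53

r = 2.53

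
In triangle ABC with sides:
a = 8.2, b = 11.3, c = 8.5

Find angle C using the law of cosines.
c² = a² + b² − 2ab·cos(C)  ⇒  cos(C) = (a² + b² − c²)/(2ab)
cos(C) = (8.2² + 11.3² − 8.5²)/(2·8.2·11.3) = (67.24 + 127.69 − 72.25)/185.32 = 122.68/185.32 ≈ 0.66199
C = arccos(0.66199) ≈ 48.5482°

C = 48.55°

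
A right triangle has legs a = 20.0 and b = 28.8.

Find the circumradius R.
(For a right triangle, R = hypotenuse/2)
Hypotenuse c = √(a² + b²) = √(400 + 829.44) = √1229.44 ≈ 35.0634
R = c/2 ≈ 35.0634/2 ≈ 17.5317

R = 17.53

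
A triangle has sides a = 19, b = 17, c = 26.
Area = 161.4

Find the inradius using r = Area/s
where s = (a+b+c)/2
s = (19 + 17 + 26)/2 = 62/2 = 31
r = Area/s = 161.4/31 ≈ 5.20645

r = 5.206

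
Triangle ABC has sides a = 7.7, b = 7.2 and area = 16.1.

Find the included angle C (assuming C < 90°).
Area = ½·a·b·sin(C)  ⇒  sin(C) = 2·Area/(a·b) = 2·16.1/(7.7·7.2) = 32.2/55.44 ≈ 0.580808
C = arcsin(0.580808) ≈ 35.5074° (taking the acute solution since C < 90°)

C = 35.51°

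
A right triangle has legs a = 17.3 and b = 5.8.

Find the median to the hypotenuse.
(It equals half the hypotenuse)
Hypotenuse c = √(a² + b²) = √(299.29 + 33.64) = √332.93 ≈ 18.2464
Median to hypotenuse = c/2 ≈ 18.2464/2 ≈ 9.12318

Median = 9.123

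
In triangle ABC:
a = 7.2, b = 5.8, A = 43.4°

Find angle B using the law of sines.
a/sin(A) = b/sin(B)  ⇒  sin(B) = b·sin(A)/a = 5.8·sin(43.4°)/7.2
sin(43.4°) ≈ 0.687088
sin(B) ≈ 5.8·0.687088/7.2 ≈ 3.98511/7.2 ≈ 0.553487
B = arcsin(0.553487) ≈ 33.6066°
(Since b ≤ a we need B ≤ A, so the obtuse alternative 180° − 33.6066° ≈ 146.393° is rejected.)

B = 33.61°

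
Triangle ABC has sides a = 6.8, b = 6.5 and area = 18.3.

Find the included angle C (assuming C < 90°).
Area = ½·a·b·sin(C)  ⇒  sin(C) = 2·Area/(a·b) = 2·18.3/(6.8·6.5) = 36.6/44.2 ≈ 0.828054
C = arcsin(0.828054) ≈ 55.8994° (taking the acute solution since C < 90°)

C = 55.9°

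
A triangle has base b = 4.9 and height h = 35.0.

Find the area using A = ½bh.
A = ½·b·h = ½·4.9·35.0 = ½·171.5 = 85.75

Area = 85.75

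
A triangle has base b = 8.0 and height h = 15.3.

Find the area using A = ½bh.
A = ½·b·h = ½·8.0·15.3 = ½·122.4 = 61.2

Area = 61.2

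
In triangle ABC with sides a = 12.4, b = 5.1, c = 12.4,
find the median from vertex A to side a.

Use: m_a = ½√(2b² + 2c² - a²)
m_a = ½√(2·5.1² + 2·12.4² − 12.4²) = ½√(2·26.01 + 2·153.76 − 153.76) = ½√(52.02 + 307.52 − 153.76) = ½√205.78
√205.78 ≈ 14.345, so m_a ≈ 7.17252

m_a = 7.173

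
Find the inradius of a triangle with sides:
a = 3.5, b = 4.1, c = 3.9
r = Area/s where s is the semi-perimeter.
s = (3.5 + 4.1 + 3.9)/2 = 11.5/2 = 5.75
Area = √(s(s−a)(s−b)(s−c)) = √(5.75·2.25·1.65·1.85) ≈ √39.4917 ≈ 6.28424
r ≈ 6.28424/5.75 ≈ 1.09291

r = 1.093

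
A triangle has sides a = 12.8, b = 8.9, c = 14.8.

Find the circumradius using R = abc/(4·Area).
First find the area with Heron's formula.
s = (12.8 + 8.9 + 14.8)/2 = 18.25
Area = √(s(s−a)(s−b)(s−c)) = √(18.25·5.45·9.35·3.45) ≈ √3208.41 ≈ 56.6428
abc = 12.8·8.9·14.8 = 1686.016
R = abc/(4·Area) ≈ 1686.016/(4·56.6428) = 1686.016/226.571 ≈ 7.44143

R = 7.441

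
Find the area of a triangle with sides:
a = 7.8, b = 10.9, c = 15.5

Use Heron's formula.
s = (7.8 + 10.9 + 15.5)/2 = 34.2/2 = 17.1
s − a = 9.3, s − b = 6.2, s − c = 1.6
s(s−a)(s−b)(s−c) = 17.1·9.3·6.2·1.6 ≈ 1577.58
Area = √1577.58 ≈ 39.7187

Area = 39.72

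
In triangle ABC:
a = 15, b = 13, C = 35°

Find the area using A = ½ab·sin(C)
A = ½·a·b·sin(C) = ½·15·13·sin(35°)
sin(35°) ≈ 0.573576
A ≈ ½·195·0.573576 = 97.5·0.573576 ≈ 55.9237

Area = 55.92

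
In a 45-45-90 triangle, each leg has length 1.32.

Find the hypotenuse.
In a 45-45-90 triangle the sides are in ratio 1 : 1 : √2, so hypotenuse = leg·√2.
Hypotenuse = 1.32·√2 ≈ 1.32·1.41421 ≈ 1.86676

Hypotenuse = 1.32√2 = 1.867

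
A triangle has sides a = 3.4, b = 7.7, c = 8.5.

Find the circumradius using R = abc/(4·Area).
First find the area with Heron's formula.
s = (3.4 + 7.7 + 8.5)/2 = 9.8
Area = √(s(s−a)(s−b)(s−c)) = √(9.8·6.4·2.1·1.3) ≈ √171.226 ≈ 13.0853
abc = 3.4·7.7·8.5 = 222.53
R = abc/(4·Area) ≈ 222.53/(4·13.0853) = 222.53/52.3413 ≈ 4.25152

R = 4.252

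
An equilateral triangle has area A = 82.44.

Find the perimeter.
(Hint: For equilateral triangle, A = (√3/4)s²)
A = (√3/4)s²  ⇒  s² = 4A/√3 = 4·82.44/√3 = 329.76/1.73205 ≈ 190.387
s ≈ √190.387 ≈ 13.7981
Perimeter = 3s ≈ 3·13.7981 ≈ 41.3942

Perimeter = 41.39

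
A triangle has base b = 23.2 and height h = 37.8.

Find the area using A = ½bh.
A = ½·b·h = ½·23.2·37.8 = ½·876.96 = 438.48

Area = 438.48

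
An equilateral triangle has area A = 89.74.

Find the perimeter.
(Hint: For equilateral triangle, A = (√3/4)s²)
A = (√3/4)s²  ⇒  s² = 4A/√3 = 4·89.74/√3 = 358.96/1.73205 ≈ 207.246
s ≈ √207.246 ≈ 14.396
Perimeter = 3s ≈ 3·14.396 ≈ 43.1881

Perimeter = 43.19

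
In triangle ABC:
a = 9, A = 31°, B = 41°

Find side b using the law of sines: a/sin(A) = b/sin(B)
a/sin(A) = b/sin(B)  ⇒  b = a·sin(B)/sin(A) = 9·sin(41°)/sin(31°)
sin(41°) ≈ 0.656059, sin(31°) ≈ 0.515038
b ≈ 9·0.656059/0.515038 ≈ 5.90453/0.515038 ≈ 11.4643

b = 11.46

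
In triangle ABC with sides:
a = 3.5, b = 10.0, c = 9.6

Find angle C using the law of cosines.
c² = a² + b² − 2ab·cos(C)  ⇒  cos(C) = (a² + b² − c²)/(2ab)
cos(C) = (3.5² + 10.0² − 9.6²)/(2·3.5·10.0) = (12.25 + 100 − 92.16)/70 = 20.09/70 ≈ 0.287
C = arccos(0.287) ≈ 73.3216°

C = 73.32°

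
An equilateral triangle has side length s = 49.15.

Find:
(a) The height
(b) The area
(a) The height splits the triangle into two 30-60-90 halves: h = s·√3/2 = 49.15·1.73205/2 ≈ 85.1303/2 ≈ 42.5651
(b) Area = (√3/4)·s² = (√3/4)·49.15² = (√3/4)·2415.7225 ≈ 0.433013·2415.7225 ≈ 1046.04

Height = 42.57, Area = 1046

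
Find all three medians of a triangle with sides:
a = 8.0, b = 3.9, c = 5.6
Median formula: m_a = ½√(2b² + 2c² − a²) (and cyclically). a² = 64, b² = 15.21, c² = 31.36.
m_a = ½√(2·15.21 + 2·31.36 − 64) = ½√29.14 ≈ ½·5.39815 ≈ 2.69907
m_b = ½√(2·64 + 2·31.36 − 15.21) = ½√175.51 ≈ ½·13.248 ≈ 6.62401
m_c = ½√(2·64 + 2·15.21 − 31.36) = ½√127.06 ≈ ½·11.2721 ≈ 5.63604

m_a = 2.699, m_b = 6.624, m_c = 5.636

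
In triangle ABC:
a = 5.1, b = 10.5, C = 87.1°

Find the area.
Two sides and the included angle (SAS): A = ½·a·b·sin(C) = ½·5.1·10.5·sin(87.1°)
sin(87.1°) ≈ 0.998719
A ≈ ½·53.55·0.998719 = 26.775·0.998719 ≈ 26.7407

Area = 26.74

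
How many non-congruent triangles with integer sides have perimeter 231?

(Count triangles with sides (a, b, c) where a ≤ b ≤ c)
Let a ≤ b ≤ c with a + b + c = 231. The only binding inequality is a + b > c, i.e. 231 − c > c, so c < 231/2; and c ≥ 231/3 since c is the largest side.
So 77 ≤ c ≤ 115. For each c, b runs from ⌈(231 − c)/2⌉ up to c (then a = 231 − b − c satisfies 1 ≤ a ≤ b automatically), giving c − ⌈(231 − c)/2⌉ + 1 choices.
Summing over c: 1 + 2 + 4 + 5 + … + 56 + 58  (39 terms, c = 77, …, 115) = 1141
Check (closed form: nearest integer to p²/48 for even p, (p+3)²/48 for odd p): (231+3)²/48 = 234²/48 = 54756/48 ≈ 1140.75 → 1141

1141 triangles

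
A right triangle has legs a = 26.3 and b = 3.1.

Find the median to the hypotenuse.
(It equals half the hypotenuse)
Hypotenuse c = √(a² + b²) = √(691.69 + 9.61) = √701.3 ≈ 26.4821
Median to hypotenuse = c/2 ≈ 26.4821/2 ≈ 13.241

Median = 13.24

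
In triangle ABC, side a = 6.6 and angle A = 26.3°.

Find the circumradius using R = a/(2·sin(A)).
R = a/(2·sin(A)) = 6.6/(2·sin(26.3°))
sin(26.3°) ≈ 0.443071
R ≈ 6.6/(2·0.443071) = 6.6/0.886142 ≈ 7.44801

R = 7.448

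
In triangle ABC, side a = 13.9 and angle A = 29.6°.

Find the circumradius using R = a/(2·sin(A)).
R = a/(2·sin(A)) = 13.9/(2·sin(29.6°))
sin(29.6°) ≈ 0.493942
R ≈ 13.9/(2·0.493942) = 13.9/0.987884 ≈ 14.0705

R = 14.07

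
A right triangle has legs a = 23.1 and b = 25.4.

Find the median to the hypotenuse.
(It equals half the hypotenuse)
Hypotenuse c = √(a² + b²) = √(533.61 + 645.16) = √1178.77 ≈ 34.3332
Median to hypotenuse = c/2 ≈ 34.3332/2 ≈ 17.1666

Median = 17.17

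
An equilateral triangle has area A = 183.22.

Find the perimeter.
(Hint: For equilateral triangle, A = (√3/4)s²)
A = (√3/4)s²  ⇒  s² = 4A/√3 = 4·183.22/√3 = 732.88/1.73205 ≈ 423.128
s ≈ √423.128 ≈ 20.5701
Perimeter = 3s ≈ 3·20.5701 ≈ 61.7103

Perimeter = 61.71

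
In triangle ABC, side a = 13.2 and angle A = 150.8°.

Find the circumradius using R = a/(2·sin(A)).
R = a/(2·sin(A)) = 13.2/(2·sin(150.8°))
sin(150.8°) ≈ 0.48786
R ≈ 13.2/(2·0.48786) = 13.2/0.975719 ≈ 13.5285

R = 13.53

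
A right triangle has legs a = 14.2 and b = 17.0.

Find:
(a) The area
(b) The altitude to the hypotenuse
(a) The legs are perpendicular, so Area = ½·a·b = ½·14.2·17.0 = ½·241.4 = 120.7
(b) Hypotenuse c = √(a² + b²) = √(201.64 + 289) = √490.64 ≈ 22.1504
    Area = ½·c·h_c  ⇒  h_c = 2·Area/c = 241.4/22.1504 ≈ 10.8982

Area = 120.7, h_c = 10.9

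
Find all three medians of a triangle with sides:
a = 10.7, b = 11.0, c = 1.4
Median formula: m_a = ½√(2b² + 2c² − a²) (and cyclically). a² = 114.49, b² = 121, c² = 1.96.
m_a = ½√(2·121 + 2·1.96 − 114.49) = ½√131.43 ≈ ½·11.4643 ≈ 5.73215
m_b = ½√(2·114.49 + 2·1.96 − 121) = ½√111.9 ≈ ½·10.5783 ≈ 5.28914
m_c = ½√(2·114.49 + 2·121 − 1.96) = ½√469.02 ≈ ½·21.6569 ≈ 10.8284

m_a = 5.732, m_b = 5.289, m_c = 10.83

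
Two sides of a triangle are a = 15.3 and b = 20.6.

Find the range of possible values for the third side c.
Triangle inequality: |a − b| < c < a + b
|a − b| = |15.3 − 20.6| = 5.3
a + b = 15.3 + 20.6 = 35.9

5.3 < c < 35.9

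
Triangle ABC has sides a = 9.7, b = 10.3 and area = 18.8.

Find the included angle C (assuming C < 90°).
Area = ½·a·b·sin(C)  ⇒  sin(C) = 2·Area/(a·b) = 2·18.8/(9.7·10.3) = 37.6/99.91 ≈ 0.376339
C = arcsin(0.376339) ≈ 22.1071° (taking the acute solution since C < 90°)

C = 22.11°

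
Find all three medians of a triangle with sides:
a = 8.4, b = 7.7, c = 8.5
Median formula: m_a = ½√(2b² + 2c² − a²) (and cyclically). a² = 70.56, b² = 59.29, c² = 72.25.
m_a = ½√(2·59.29 + 2·72.25 − 70.56) = ½√192.52 ≈ ½·13.8752 ≈ 6.93758
m_b = ½√(2·70.56 + 2·72.25 − 59.29) = ½√226.33 ≈ ½·15.0443 ≈ 7.52213
m_c = ½√(2·70.56 + 2·59.29 − 72.25) = ½√187.45 ≈ ½·13.6912 ≈ 6.84562

m_a = 6.938, m_b = 7.522, m_c = 6.846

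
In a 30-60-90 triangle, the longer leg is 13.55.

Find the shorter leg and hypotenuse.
In a 30-60-90 triangle the sides are in ratio 1 : √3 : 2, so short leg = long leg/√3 and hypotenuse = 2·(short leg).
Short leg = 13.55/√3 ≈ 13.55/1.73205 ≈ 7.8231
Hypotenuse = 2·7.8231 ≈ 15.6462

Short leg = 7.823, Hypotenuse = 15.65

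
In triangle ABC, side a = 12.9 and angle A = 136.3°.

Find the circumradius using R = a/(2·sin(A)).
R = a/(2·sin(A)) = 12.9/(2·sin(136.3°))
sin(136.3°) ≈ 0.690882
R ≈ 12.9/(2·0.690882) = 12.9/1.38176 ≈ 9.33589

R = 9.336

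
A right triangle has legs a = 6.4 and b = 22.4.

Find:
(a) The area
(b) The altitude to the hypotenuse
(a) The legs are perpendicular, so Area = ½·a·b = ½·6.4·22.4 = ½·143.36 = 71.68
(b) Hypotenuse c = √(a² + b²) = √(40.96 + 501.76) = √542.72 ≈ 23.2964
    Area = ½·c·h_c  ⇒  h_c = 2·Area/c = 143.36/23.2964 ≈ 6.15375

Area = 71.68, h_c = 6.154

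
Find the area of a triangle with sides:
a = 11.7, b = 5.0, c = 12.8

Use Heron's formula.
s = (11.7 + 5.0 + 12.8)/2 = 29.5/2 = 14.75
s − a = 3.05, s − b = 9.75, s − c = 1.95
s(s−a)(s−b)(s−c) = 14.75·3.05·9.75·1.95 ≈ 855.325
Area = √855.325 ≈ 29.2459

Area = 29.25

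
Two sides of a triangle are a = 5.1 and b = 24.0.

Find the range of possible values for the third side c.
Triangle inequality: |a − b| < c < a + b
|a − b| = |5.1 − 24.0| = 18.9
a + b = 5.1 + 24.0 = 29.1

18.9 < c < 29.1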